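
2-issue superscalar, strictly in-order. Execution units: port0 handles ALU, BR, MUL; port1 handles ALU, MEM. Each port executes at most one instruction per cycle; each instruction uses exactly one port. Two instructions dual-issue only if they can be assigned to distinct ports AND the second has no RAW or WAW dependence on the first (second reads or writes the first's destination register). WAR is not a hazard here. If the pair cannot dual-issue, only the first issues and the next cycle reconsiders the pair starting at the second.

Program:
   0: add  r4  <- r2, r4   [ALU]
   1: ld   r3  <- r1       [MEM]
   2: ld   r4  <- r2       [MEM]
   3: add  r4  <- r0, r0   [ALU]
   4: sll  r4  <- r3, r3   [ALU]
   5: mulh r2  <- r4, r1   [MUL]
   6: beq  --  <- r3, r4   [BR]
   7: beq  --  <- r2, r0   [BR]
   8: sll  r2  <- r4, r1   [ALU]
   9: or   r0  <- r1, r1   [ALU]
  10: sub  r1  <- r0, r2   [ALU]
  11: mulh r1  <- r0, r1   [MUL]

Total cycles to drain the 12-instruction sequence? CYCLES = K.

CYCLES = 10

  cy0 -> i0&i1 (add.ALU ld.MEM) 2-wide
  cy1 -> i2 (ld.MEM) WAW r4
  cy2 -> i3 (add.ALU) WAW r4
  cy3 -> i4 (sll.ALU) RAW r4
  cy4 -> i5 (mulh.MUL) no-port MUL/BR
  cy5 -> i6 (beq.BR) no-port BR/BR
  cy6 -> i7&i8 (beq.BR sll.ALU) 2-wide
  cy7 -> i9 (or.ALU) RAW r0
  cy8 -> i10 (sub.ALU) RAW+WAW r1
  cy9 -> i11 (mulh.MUL) tail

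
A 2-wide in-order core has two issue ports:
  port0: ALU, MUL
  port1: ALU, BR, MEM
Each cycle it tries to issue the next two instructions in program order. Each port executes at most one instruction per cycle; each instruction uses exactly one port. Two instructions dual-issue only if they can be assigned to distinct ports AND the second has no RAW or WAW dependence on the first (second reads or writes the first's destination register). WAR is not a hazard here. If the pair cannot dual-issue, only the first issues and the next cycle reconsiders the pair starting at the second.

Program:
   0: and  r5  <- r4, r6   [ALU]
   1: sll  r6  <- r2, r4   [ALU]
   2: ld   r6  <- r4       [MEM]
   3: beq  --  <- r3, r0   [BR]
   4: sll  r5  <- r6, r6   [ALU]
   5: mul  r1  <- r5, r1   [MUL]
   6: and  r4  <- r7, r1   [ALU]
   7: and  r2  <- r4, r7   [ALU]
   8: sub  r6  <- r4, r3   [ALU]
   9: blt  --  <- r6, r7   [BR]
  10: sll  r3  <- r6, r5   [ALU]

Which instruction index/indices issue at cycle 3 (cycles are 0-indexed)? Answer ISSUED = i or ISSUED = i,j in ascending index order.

  cy0 -> i0&i1 (and.ALU sll.ALU) pair
  cy1 -> i2 (ld.MEM) no-port MEM/BR
  cy2 -> i3&i4 (beq.BR sll.ALU) pair
  cy3 -> i5 (mul.MUL) RAW r1
  cy4 -> i6 (and.ALU) RAW r4
  cy5 -> i7&i8 (and.ALU sub.ALU) pair
  cy6 -> i9&i10 (blt.BR sll.ALU) pair

ISSUED = 5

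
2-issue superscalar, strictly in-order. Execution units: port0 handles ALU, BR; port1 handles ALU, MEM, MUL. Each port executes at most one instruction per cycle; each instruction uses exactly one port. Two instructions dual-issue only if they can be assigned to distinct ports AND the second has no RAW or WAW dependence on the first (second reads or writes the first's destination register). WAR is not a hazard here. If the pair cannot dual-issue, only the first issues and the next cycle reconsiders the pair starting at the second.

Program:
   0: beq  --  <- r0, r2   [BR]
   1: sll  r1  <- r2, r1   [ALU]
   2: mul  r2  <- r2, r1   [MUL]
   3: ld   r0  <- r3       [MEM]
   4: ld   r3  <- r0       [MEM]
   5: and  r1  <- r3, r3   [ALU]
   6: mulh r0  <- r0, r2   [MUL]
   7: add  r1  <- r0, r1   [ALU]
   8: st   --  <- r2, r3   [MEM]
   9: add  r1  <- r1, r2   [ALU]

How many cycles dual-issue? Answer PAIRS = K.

PAIRS = 3

  cy0 -> i0,i1 (beq.BR sll.ALU) 2-wide
  cy1 -> i2 (mul.MUL) no-port MUL/MEM
  cy2 -> i3 (ld.MEM) no-port MEM/MEM
  cy3 -> i4 (ld.MEM) RAW r3
  cy4 -> i5,i6 (and.ALU mulh.MUL) 2-wide
  cy5 -> i7,i8 (add.ALU st.MEM) 2-wide
  cy6 -> i9 (add.ALU) tail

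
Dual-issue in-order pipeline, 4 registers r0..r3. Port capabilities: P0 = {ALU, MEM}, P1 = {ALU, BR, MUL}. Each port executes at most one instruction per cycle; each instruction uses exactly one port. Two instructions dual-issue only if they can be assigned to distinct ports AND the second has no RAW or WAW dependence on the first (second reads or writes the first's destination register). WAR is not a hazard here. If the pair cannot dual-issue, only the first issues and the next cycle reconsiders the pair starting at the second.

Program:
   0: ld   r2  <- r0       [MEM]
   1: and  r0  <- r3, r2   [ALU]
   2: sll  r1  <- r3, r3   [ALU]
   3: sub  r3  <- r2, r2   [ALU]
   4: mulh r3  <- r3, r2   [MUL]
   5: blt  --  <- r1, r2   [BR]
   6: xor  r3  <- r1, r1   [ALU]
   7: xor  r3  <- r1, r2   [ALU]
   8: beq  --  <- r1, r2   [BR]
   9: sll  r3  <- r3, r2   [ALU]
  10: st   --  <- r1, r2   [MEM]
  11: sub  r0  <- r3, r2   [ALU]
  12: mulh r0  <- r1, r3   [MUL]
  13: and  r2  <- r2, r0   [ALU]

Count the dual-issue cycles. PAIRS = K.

c0: i0 ld  RAW r2
c1: i1/i2 and+sll  pair
c2: i3 sub  RAW+WAW r3
c3: i4 mulh  no-port MUL/BR
c4: i5/i6 blt+xor  pair
c5: i7/i8 xor+beq  pair
c6: i9/i10 sll+st  pair
c7: i11 sub  WAW r0
c8: i12 mulh  RAW r0
c9: i13 and  tail

PAIRS = 4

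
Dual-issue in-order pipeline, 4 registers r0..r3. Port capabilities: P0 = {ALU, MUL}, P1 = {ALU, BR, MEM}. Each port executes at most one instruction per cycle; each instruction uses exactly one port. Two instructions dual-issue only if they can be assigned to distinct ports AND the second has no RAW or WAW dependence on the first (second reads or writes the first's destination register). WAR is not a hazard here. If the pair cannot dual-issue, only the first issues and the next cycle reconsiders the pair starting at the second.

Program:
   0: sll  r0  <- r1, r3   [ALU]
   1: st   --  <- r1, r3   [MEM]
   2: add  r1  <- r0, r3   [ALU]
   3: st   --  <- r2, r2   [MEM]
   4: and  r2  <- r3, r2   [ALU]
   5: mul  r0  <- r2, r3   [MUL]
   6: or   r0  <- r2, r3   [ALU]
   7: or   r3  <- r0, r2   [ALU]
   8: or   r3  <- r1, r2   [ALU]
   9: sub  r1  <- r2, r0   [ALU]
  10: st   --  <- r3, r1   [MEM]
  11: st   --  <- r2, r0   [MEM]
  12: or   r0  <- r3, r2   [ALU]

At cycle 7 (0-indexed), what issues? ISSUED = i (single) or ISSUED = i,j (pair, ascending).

ISSUED = 10

t=0 i0,i1:sll/st ; pair
t=1 i2,i3:add/st ; pair
t=2 i4:and ; RAW r2
t=3 i5:mul ; WAW r0
t=4 i6:or ; RAW r0
t=5 i7:or ; WAW r3
t=6 i8,i9:or/sub ; pair
t=7 i10:st ; no-port MEM/MEM
t=8 i11,i12:st/or ; pair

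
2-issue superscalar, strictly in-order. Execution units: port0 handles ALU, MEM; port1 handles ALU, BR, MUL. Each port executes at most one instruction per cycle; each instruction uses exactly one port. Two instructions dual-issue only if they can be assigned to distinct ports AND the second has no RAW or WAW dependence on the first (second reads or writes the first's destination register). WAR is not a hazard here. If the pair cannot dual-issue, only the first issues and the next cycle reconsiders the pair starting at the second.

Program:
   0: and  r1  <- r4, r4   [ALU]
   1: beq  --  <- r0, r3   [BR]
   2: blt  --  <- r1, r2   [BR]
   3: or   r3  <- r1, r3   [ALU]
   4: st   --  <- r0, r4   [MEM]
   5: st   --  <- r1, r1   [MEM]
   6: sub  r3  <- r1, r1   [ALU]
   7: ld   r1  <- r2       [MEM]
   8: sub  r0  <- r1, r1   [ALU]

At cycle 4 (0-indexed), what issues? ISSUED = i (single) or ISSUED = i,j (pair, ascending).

  cy0 -> i0+i1 (and/beq) pair
  cy1 -> i2+i3 (blt/or) pair
  cy2 -> i4 (st) no-port MEM/MEM
  cy3 -> i5+i6 (st/sub) pair
  cy4 -> i7 (ld) RAW r1
  cy5 -> i8 (sub) tail

ISSUED = 7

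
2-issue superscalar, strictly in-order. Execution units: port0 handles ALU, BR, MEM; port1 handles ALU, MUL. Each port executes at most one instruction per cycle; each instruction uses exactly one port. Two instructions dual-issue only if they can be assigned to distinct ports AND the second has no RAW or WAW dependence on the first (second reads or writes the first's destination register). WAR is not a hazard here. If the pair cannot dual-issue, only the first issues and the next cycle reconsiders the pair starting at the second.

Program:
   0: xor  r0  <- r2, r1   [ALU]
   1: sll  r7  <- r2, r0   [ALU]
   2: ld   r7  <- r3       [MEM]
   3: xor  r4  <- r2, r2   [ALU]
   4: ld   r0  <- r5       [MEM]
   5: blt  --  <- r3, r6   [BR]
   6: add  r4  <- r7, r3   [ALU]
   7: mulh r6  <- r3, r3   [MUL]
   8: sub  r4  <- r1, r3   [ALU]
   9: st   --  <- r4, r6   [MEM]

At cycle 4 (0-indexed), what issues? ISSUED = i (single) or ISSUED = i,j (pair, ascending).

ISSUED = 5,6

#0 head=0: xor i0 RAW r0
#1 head=1: sll i1 WAW r7
#2 head=2: ld/xor i2+i3 pair
#3 head=4: ld i4 no-port MEM/BR
#4 head=5: blt/add i5+i6 pair
#5 head=7: mulh/sub i7+i8 pair
#6 head=9: st i9 tail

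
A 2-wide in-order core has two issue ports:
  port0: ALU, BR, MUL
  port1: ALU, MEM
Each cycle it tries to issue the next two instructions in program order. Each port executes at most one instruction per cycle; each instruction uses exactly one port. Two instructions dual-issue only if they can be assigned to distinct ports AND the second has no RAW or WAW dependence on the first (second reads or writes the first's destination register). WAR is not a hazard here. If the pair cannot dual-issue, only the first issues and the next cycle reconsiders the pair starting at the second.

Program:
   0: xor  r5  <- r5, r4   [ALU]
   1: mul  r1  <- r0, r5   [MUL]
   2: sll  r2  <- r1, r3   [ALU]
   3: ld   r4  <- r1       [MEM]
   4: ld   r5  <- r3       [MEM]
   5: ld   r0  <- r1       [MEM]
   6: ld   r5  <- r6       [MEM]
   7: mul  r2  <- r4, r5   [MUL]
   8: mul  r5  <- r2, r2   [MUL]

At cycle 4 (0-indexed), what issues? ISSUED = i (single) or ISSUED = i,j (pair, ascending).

ISSUED = 5

c0: i0 xor.ALU  RAW r5
c1: i1 mul.MUL  RAW r1
c2: i2,i3 sll.ALU;ld.MEM  2-wide
c3: i4 ld.MEM  no-port MEM/MEM
c4: i5 ld.MEM  no-port MEM/MEM
c5: i6 ld.MEM  RAW r5
c6: i7 mul.MUL  no-port MUL/MUL
c7: i8 mul.MUL  tail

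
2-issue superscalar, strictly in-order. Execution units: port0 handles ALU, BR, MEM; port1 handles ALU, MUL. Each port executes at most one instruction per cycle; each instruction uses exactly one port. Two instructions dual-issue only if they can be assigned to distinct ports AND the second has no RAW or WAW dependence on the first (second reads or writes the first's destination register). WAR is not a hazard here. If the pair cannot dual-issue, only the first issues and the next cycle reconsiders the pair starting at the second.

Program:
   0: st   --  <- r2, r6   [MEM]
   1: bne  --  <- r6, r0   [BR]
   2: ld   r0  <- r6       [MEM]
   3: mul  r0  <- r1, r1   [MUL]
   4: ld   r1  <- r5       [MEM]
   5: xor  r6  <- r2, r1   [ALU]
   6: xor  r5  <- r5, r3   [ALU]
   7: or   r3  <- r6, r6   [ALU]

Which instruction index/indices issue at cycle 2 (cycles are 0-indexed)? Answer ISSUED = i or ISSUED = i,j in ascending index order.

t=0 i0:st.MEM ; no-port MEM/BR
t=1 i1:bne.BR ; no-port BR/MEM
t=2 i2:ld.MEM ; WAW r0
t=3 i3+i4:mul.MUL ld.MEM ; pair
t=4 i5+i6:xor.ALU xor.ALU ; pair
t=5 i7:or.ALU ; tail

ISSUED = 2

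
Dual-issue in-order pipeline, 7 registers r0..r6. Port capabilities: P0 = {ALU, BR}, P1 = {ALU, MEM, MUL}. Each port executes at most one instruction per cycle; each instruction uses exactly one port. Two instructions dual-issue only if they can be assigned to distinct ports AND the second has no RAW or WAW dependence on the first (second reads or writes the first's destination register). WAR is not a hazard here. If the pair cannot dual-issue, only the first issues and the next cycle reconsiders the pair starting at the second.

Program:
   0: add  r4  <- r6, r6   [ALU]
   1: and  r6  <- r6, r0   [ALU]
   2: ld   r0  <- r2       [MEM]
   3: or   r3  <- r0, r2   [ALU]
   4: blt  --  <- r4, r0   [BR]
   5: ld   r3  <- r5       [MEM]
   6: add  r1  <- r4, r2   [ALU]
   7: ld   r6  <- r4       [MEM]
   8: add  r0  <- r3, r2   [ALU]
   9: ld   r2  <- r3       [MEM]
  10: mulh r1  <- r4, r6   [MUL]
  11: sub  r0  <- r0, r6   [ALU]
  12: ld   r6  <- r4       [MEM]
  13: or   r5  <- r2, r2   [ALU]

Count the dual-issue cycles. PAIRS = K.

c0: i0/i1 add.ALU/and.ALU  pair
c1: i2 ld.MEM  RAW r0
c2: i3/i4 or.ALU/blt.BR  pair
c3: i5/i6 ld.MEM/add.ALU  pair
c4: i7/i8 ld.MEM/add.ALU  pair
c5: i9 ld.MEM  no-port MEM/MUL
c6: i10/i11 mulh.MUL/sub.ALU  pair
c7: i12/i13 ld.MEM/or.ALU  pair

PAIRS = 6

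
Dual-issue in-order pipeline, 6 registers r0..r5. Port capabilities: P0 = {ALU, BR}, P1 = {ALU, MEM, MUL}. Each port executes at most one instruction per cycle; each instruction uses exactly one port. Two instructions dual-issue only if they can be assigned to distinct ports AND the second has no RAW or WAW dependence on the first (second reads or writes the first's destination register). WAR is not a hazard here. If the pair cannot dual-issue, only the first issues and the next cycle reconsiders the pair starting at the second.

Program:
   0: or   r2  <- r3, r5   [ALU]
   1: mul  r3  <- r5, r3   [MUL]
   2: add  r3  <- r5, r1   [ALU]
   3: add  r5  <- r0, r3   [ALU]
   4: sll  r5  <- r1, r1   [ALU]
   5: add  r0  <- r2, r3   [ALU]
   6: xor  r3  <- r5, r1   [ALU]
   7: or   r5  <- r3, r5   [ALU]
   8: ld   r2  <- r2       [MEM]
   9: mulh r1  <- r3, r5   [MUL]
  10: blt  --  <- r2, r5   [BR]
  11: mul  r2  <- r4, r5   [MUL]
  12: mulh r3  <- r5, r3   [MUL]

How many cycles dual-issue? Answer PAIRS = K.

c0: i0,i1 or.ALU+mul.MUL  2-wide
c1: i2 add.ALU  RAW r3
c2: i3 add.ALU  WAW r5
c3: i4,i5 sll.ALU+add.ALU  2-wide
c4: i6 xor.ALU  RAW r3
c5: i7,i8 or.ALU+ld.MEM  2-wide
c6: i9,i10 mulh.MUL+blt.BR  2-wide
c7: i11 mul.MUL  no-port MUL/MUL
c8: i12 mulh.MUL  tail

PAIRS = 4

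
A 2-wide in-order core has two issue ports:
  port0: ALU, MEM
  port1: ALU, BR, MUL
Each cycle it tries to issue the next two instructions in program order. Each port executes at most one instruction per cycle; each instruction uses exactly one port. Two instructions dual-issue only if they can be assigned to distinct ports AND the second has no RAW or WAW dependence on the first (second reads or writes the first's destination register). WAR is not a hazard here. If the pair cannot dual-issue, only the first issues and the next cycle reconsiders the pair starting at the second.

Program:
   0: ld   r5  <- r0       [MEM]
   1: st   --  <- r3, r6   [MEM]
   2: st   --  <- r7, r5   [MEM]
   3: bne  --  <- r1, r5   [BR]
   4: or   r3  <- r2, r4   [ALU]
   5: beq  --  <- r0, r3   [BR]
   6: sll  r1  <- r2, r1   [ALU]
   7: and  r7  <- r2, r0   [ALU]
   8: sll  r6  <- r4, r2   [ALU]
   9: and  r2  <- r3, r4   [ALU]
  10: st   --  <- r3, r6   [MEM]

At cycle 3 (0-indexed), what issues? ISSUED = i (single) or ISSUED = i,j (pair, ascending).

ISSUED = 4

  cy0 -> i0 (ld.MEM) no-port MEM/MEM
  cy1 -> i1 (st.MEM) no-port MEM/MEM
  cy2 -> i2,i3 (st.MEM;bne.BR) pair
  cy3 -> i4 (or.ALU) RAW r3
  cy4 -> i5,i6 (beq.BR;sll.ALU) pair
  cy5 -> i7,i8 (and.ALU;sll.ALU) pair
  cy6 -> i9,i10 (and.ALU;st.MEM) pair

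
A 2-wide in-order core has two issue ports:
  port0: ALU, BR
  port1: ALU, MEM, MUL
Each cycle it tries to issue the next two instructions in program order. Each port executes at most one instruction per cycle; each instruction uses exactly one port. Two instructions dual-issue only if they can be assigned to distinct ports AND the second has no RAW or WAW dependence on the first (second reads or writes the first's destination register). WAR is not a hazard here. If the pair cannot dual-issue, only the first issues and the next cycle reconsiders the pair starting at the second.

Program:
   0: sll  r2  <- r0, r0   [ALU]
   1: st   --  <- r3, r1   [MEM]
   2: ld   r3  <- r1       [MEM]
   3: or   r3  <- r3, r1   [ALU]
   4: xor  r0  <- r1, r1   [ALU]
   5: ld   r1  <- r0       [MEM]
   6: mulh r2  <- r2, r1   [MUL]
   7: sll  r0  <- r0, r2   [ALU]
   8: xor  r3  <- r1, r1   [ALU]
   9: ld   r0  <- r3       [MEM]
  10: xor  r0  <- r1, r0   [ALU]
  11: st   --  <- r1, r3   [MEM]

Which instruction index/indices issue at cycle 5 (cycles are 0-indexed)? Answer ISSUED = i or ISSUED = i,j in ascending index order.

  cy0 -> i0,i1 (sll.ALU;st.MEM) dual
  cy1 -> i2 (ld.MEM) RAW+WAW r3
  cy2 -> i3,i4 (or.ALU;xor.ALU) dual
  cy3 -> i5 (ld.MEM) no-port MEM/MUL
  cy4 -> i6 (mulh.MUL) RAW r2
  cy5 -> i7,i8 (sll.ALU;xor.ALU) dual
  cy6 -> i9 (ld.MEM) RAW+WAW r0
  cy7 -> i10,i11 (xor.ALU;st.MEM) dual

ISSUED = 7,8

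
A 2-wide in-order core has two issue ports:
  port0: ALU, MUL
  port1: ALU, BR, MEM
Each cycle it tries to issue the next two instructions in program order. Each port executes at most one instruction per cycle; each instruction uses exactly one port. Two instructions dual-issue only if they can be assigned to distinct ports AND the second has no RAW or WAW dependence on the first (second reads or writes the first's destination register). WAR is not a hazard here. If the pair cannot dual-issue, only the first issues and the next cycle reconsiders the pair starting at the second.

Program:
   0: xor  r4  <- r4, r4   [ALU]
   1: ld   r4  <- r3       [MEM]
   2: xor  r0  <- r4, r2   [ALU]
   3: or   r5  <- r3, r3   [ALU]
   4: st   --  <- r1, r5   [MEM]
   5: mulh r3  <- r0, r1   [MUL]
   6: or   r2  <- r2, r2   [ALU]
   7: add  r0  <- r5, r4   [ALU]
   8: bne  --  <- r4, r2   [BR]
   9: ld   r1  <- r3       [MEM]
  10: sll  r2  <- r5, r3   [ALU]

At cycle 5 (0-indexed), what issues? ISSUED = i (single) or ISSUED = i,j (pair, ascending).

#0 head=0: xor i0 WAW r4
#1 head=1: ld i1 RAW r4
#2 head=2: xor;or i2+i3 dual
#3 head=4: st;mulh i4+i5 dual
#4 head=6: or;add i6+i7 dual
#5 head=8: bne i8 no-port BR/MEM
#6 head=9: ld;sll i9+i10 dual

ISSUED = 8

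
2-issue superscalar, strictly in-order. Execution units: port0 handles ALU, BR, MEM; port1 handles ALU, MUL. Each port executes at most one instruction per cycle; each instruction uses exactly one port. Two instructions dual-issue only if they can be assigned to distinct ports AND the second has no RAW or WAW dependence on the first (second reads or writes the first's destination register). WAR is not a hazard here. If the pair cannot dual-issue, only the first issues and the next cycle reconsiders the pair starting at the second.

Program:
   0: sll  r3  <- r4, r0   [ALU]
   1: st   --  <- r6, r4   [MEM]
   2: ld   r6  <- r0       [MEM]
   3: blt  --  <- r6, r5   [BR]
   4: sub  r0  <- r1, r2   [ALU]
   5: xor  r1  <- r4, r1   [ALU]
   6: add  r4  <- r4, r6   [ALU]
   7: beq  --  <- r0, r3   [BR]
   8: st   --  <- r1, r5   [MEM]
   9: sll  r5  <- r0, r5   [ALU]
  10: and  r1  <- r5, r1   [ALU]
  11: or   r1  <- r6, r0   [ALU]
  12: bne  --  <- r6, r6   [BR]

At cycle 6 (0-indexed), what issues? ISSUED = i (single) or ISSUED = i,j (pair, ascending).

ISSUED = 10

[0] i0&i1  sll.ALU;st.MEM  -- dual
[1] i2  ld.MEM  -- no-port MEM/BR
[2] i3&i4  blt.BR;sub.ALU  -- dual
[3] i5&i6  xor.ALU;add.ALU  -- dual
[4] i7  beq.BR  -- no-port BR/MEM
[5] i8&i9  st.MEM;sll.ALU  -- dual
[6] i10  and.ALU  -- WAW r1
[7] i11&i12  or.ALU;bne.BR  -- dual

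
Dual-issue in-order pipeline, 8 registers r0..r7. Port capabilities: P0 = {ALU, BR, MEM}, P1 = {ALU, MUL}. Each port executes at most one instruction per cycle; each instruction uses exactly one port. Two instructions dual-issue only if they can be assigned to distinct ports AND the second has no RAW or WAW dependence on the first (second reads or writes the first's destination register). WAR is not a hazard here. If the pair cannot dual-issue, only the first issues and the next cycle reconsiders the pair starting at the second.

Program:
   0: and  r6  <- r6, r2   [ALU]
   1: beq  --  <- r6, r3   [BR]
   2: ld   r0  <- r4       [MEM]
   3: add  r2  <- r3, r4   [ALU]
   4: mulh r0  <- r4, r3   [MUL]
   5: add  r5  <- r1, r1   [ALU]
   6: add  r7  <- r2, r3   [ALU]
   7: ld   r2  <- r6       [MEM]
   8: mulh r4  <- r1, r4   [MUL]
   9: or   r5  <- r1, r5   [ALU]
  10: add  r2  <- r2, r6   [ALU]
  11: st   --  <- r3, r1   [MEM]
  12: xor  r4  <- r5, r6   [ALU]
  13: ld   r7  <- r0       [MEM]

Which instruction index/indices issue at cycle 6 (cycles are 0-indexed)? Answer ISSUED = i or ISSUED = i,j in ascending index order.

  cy0 -> i0 (and) RAW r6
  cy1 -> i1 (beq) no-port BR/MEM
  cy2 -> i2&i3 (ld+add) dual
  cy3 -> i4&i5 (mulh+add) dual
  cy4 -> i6&i7 (add+ld) dual
  cy5 -> i8&i9 (mulh+or) dual
  cy6 -> i10&i11 (add+st) dual
  cy7 -> i12&i13 (xor+ld) dual

ISSUED = 10,11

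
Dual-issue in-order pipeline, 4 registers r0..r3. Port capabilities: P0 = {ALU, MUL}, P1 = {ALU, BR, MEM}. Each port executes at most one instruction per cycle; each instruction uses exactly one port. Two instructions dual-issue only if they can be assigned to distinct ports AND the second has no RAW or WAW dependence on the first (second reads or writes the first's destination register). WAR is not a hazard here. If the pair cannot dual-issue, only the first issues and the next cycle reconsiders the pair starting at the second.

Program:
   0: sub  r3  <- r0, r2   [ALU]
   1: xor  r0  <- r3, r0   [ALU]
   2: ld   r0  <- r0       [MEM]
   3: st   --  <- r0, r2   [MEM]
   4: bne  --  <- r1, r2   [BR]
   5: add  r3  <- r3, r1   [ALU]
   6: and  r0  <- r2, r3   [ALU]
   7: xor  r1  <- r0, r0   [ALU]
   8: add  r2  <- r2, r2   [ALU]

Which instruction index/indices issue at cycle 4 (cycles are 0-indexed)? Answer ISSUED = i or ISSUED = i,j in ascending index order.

t=0 i0:sub.ALU ; RAW r3
t=1 i1:xor.ALU ; RAW+WAW r0
t=2 i2:ld.MEM ; no-port MEM/MEM
t=3 i3:st.MEM ; no-port MEM/BR
t=4 i4&i5:bne.BR/add.ALU ; 2-wide
t=5 i6:and.ALU ; RAW r0
t=6 i7&i8:xor.ALU/add.ALU ; 2-wide

ISSUED = 4,5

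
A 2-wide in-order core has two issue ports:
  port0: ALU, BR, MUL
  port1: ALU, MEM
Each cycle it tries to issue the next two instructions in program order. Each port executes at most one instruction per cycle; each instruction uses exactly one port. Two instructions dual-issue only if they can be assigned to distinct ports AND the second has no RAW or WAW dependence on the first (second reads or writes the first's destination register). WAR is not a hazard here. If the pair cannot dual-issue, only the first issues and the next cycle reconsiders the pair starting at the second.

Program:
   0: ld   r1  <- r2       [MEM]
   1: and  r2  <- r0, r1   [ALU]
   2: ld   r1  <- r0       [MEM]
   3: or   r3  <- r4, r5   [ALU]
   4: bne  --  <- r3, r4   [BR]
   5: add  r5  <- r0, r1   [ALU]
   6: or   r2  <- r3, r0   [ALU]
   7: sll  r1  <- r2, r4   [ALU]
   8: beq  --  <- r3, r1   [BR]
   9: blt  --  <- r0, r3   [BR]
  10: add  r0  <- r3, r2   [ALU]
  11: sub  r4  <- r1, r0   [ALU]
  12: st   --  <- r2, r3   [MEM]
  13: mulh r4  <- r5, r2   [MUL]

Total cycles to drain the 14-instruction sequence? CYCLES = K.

CYCLES = 10

c0: i0 ld  RAW r1
c1: i1&i2 and;ld  pair
c2: i3 or  RAW r3
c3: i4&i5 bne;add  pair
c4: i6 or  RAW r2
c5: i7 sll  RAW r1
c6: i8 beq  no-port BR/BR
c7: i9&i10 blt;add  pair
c8: i11&i12 sub;st  pair
c9: i13 mulh  tail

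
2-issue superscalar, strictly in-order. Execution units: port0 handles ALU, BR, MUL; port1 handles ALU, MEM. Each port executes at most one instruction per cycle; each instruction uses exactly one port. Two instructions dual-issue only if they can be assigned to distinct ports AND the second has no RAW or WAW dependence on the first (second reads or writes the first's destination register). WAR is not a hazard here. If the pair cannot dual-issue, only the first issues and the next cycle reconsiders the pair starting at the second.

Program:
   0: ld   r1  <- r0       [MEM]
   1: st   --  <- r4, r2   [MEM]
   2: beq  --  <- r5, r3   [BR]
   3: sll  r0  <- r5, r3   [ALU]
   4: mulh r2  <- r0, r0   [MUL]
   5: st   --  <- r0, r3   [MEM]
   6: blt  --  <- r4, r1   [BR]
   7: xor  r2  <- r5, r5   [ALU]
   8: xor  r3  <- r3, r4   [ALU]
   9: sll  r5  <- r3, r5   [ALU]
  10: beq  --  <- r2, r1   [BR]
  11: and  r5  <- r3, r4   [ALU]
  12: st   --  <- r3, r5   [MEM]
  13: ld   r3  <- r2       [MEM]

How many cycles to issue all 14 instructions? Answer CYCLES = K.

c0: i0 ld  no-port MEM/MEM
c1: i1,i2 st;beq  2-wide
c2: i3 sll  RAW r0
c3: i4,i5 mulh;st  2-wide
c4: i6,i7 blt;xor  2-wide
c5: i8 xor  RAW r3
c6: i9,i10 sll;beq  2-wide
c7: i11 and  RAW r5
c8: i12 st  no-port MEM/MEM
c9: i13 ld  tail

CYCLES = 10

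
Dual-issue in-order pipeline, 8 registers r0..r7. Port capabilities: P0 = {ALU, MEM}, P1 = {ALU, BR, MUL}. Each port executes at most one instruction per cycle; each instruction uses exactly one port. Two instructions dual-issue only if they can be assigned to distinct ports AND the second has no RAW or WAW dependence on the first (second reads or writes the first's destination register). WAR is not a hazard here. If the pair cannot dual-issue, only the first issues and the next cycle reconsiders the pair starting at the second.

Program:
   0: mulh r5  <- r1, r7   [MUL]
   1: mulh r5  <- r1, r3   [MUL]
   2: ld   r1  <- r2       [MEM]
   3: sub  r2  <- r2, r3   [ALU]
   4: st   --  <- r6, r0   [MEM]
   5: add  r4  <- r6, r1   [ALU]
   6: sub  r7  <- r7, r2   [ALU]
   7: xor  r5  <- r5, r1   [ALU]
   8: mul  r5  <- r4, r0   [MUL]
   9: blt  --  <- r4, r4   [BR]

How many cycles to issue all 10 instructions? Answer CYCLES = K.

[0] i0  mulh  -- no-port MUL/MUL
[1] i1+i2  mulh/ld  -- dual
[2] i3+i4  sub/st  -- dual
[3] i5+i6  add/sub  -- dual
[4] i7  xor  -- WAW r5
[5] i8  mul  -- no-port MUL/BR
[6] i9  blt  -- tail

CYCLES = 7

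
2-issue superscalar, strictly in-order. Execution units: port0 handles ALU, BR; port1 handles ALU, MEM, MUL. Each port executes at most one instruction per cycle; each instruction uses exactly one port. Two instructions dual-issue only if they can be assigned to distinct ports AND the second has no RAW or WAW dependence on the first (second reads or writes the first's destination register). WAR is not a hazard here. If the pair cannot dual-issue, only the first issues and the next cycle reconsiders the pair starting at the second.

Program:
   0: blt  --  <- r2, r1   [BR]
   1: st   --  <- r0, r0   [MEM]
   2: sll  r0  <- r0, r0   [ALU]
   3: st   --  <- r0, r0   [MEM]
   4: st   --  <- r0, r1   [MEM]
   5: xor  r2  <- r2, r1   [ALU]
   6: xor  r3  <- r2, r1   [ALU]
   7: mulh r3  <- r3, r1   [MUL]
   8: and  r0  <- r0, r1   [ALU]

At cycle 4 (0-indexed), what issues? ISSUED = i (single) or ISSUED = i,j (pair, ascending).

  cy0 -> i0,i1 (blt/st) dual
  cy1 -> i2 (sll) RAW r0
  cy2 -> i3 (st) no-port MEM/MEM
  cy3 -> i4,i5 (st/xor) dual
  cy4 -> i6 (xor) RAW+WAW r3
  cy5 -> i7,i8 (mulh/and) dual

ISSUED = 6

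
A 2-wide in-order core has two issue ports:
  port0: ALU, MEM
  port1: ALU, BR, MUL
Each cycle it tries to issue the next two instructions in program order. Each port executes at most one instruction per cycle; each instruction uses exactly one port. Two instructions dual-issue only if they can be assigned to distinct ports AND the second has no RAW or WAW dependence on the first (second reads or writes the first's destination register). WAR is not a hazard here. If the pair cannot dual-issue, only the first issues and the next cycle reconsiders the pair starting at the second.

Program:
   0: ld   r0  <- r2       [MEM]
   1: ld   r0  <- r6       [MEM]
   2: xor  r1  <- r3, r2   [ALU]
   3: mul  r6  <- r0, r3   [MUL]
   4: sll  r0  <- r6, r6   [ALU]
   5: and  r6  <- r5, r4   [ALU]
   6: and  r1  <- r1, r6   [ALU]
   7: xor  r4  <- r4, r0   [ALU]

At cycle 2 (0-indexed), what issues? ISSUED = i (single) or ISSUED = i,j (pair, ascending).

ISSUED = 3

  cy0 -> i0 (ld) no-port MEM/MEM
  cy1 -> i1+i2 (ld+xor) dual
  cy2 -> i3 (mul) RAW r6
  cy3 -> i4+i5 (sll+and) dual
  cy4 -> i6+i7 (and+xor) dual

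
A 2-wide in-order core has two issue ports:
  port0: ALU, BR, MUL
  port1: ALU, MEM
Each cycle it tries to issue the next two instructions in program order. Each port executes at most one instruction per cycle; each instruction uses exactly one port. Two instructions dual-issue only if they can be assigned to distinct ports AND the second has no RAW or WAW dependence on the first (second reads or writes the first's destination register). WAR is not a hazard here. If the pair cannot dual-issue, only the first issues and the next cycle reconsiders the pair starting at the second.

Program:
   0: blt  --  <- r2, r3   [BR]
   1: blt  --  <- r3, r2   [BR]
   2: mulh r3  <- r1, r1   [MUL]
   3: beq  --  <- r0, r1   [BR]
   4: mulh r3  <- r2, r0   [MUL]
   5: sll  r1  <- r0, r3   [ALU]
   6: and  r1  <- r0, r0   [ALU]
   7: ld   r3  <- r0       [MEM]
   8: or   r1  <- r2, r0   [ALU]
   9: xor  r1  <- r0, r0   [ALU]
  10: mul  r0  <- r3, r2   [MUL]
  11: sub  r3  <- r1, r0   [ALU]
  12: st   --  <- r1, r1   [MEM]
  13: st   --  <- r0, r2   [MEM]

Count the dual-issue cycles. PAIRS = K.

PAIRS = 3

#0 head=0: blt i0 no-port BR/BR
#1 head=1: blt i1 no-port BR/MUL
#2 head=2: mulh i2 no-port MUL/BR
#3 head=3: beq i3 no-port BR/MUL
#4 head=4: mulh i4 RAW r3
#5 head=5: sll i5 WAW r1
#6 head=6: and+ld i6&i7 pair
#7 head=8: or i8 WAW r1
#8 head=9: xor+mul i9&i10 pair
#9 head=11: sub+st i11&i12 pair
#10 head=13: st i13 tail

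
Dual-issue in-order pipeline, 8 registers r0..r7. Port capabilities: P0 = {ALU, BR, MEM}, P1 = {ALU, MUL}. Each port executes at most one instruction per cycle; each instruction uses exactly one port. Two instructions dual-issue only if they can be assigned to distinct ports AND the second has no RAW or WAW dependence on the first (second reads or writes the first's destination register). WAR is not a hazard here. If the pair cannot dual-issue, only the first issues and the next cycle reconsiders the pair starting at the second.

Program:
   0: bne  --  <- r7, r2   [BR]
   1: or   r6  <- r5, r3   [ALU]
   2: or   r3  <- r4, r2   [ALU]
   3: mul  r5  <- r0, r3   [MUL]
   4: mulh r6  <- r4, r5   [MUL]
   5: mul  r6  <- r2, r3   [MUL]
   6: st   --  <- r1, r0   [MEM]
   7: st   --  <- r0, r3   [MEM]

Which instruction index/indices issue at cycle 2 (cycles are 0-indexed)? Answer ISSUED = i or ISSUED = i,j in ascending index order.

ISSUED = 3

  cy0 -> i0/i1 (bne;or) 2-wide
  cy1 -> i2 (or) RAW r3
  cy2 -> i3 (mul) no-port MUL/MUL
  cy3 -> i4 (mulh) no-port MUL/MUL
  cy4 -> i5/i6 (mul;st) 2-wide
  cy5 -> i7 (st) tail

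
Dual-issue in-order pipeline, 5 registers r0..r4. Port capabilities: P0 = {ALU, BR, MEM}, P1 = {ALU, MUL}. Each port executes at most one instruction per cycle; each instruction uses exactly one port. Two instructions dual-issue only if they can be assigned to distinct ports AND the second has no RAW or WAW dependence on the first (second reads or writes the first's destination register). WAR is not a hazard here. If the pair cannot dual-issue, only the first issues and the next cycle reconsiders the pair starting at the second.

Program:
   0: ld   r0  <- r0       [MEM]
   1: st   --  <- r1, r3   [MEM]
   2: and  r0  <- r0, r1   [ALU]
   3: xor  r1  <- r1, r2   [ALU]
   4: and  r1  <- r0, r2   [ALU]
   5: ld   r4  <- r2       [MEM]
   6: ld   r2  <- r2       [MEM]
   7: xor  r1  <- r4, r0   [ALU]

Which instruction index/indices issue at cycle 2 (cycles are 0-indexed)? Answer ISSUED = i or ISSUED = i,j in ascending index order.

ISSUED = 3

c0: i0 ld  no-port MEM/MEM
c1: i1+i2 st;and  pair
c2: i3 xor  WAW r1
c3: i4+i5 and;ld  pair
c4: i6+i7 ld;xor  pair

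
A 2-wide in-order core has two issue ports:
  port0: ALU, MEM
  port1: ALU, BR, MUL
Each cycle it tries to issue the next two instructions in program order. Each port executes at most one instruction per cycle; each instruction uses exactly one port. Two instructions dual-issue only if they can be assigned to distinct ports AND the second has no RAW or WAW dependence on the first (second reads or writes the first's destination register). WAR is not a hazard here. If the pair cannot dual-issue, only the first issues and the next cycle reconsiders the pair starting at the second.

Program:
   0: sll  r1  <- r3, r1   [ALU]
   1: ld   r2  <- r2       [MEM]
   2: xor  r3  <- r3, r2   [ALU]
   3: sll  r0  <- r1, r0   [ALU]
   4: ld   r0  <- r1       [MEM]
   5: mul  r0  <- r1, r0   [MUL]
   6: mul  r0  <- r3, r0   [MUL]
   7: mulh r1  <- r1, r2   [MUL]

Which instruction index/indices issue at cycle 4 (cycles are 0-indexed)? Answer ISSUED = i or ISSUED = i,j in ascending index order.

#0 head=0: sll;ld i0+i1 dual
#1 head=2: xor;sll i2+i3 dual
#2 head=4: ld i4 RAW+WAW r0
#3 head=5: mul i5 no-port MUL/MUL
#4 head=6: mul i6 no-port MUL/MUL
#5 head=7: mulh i7 tail

ISSUED = 6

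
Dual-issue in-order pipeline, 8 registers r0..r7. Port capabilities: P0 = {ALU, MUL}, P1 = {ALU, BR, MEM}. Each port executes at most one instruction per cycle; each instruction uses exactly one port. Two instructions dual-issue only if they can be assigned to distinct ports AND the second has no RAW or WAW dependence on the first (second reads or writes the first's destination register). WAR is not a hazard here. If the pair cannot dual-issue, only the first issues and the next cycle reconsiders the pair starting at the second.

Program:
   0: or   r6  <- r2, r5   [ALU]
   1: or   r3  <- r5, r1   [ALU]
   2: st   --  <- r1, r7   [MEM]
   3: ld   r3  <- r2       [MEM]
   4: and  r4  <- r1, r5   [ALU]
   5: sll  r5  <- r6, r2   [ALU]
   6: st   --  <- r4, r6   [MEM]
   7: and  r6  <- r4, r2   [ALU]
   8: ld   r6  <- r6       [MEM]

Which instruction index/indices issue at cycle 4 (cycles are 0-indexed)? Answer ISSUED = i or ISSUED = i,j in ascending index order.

ISSUED = 7

0. or+or @i0+i1  | pair
1. st @i2  | no-port MEM/MEM
2. ld+and @i3+i4  | pair
3. sll+st @i5+i6  | pair
4. and @i7  | RAW+WAW r6
5. ld @i8  | tail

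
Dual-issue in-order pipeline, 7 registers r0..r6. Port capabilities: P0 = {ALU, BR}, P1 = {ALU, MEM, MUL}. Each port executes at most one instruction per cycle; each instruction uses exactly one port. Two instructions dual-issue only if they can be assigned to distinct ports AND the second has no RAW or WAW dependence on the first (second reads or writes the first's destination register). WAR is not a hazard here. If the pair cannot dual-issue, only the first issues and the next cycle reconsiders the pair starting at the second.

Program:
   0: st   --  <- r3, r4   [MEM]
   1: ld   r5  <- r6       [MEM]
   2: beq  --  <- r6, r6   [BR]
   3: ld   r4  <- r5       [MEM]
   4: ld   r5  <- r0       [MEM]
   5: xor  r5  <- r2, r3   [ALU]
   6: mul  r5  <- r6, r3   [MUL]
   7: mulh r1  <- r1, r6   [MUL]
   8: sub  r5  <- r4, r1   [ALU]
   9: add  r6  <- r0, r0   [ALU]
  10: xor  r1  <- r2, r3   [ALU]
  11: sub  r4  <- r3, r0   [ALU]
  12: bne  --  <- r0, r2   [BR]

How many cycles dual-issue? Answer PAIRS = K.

PAIRS = 3

c0: i0 st  no-port MEM/MEM
c1: i1+i2 ld/beq  2-wide
c2: i3 ld  no-port MEM/MEM
c3: i4 ld  WAW r5
c4: i5 xor  WAW r5
c5: i6 mul  no-port MUL/MUL
c6: i7 mulh  RAW r1
c7: i8+i9 sub/add  2-wide
c8: i10+i11 xor/sub  2-wide
c9: i12 bne  tail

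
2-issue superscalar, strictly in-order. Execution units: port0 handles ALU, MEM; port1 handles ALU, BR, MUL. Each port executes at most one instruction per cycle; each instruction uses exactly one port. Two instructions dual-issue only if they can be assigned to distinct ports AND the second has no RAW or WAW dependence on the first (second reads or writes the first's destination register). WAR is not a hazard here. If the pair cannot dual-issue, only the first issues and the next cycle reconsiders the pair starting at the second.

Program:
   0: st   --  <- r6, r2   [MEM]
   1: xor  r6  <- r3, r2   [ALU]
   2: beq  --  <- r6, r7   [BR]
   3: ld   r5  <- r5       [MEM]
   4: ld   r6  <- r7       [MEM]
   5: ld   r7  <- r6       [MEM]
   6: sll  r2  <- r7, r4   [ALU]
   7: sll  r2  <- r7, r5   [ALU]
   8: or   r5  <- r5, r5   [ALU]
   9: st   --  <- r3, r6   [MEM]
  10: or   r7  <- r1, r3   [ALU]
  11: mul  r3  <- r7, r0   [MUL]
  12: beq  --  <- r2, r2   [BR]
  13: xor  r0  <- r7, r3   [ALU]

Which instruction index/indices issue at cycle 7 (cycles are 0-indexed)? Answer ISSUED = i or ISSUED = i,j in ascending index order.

0. st+xor @i0,i1  | 2-wide
1. beq+ld @i2,i3  | 2-wide
2. ld @i4  | no-port MEM/MEM
3. ld @i5  | RAW r7
4. sll @i6  | WAW r2
5. sll+or @i7,i8  | 2-wide
6. st+or @i9,i10  | 2-wide
7. mul @i11  | no-port MUL/BR
8. beq+xor @i12,i13  | 2-wide

ISSUED = 11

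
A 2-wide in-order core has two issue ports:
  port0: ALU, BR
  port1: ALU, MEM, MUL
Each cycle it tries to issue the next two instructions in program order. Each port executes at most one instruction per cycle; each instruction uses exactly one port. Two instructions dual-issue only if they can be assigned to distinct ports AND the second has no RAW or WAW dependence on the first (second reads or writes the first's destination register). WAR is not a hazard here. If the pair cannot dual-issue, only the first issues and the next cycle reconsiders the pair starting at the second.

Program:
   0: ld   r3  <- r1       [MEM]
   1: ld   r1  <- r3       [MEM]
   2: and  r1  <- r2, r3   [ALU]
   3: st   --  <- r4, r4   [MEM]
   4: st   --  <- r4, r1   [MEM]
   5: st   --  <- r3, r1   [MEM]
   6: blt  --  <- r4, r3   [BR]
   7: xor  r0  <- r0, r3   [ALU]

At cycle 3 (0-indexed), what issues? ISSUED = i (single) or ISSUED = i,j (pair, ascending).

ISSUED = 4

  cy0 -> i0 (ld.MEM) no-port MEM/MEM
  cy1 -> i1 (ld.MEM) WAW r1
  cy2 -> i2/i3 (and.ALU st.MEM) dual
  cy3 -> i4 (st.MEM) no-port MEM/MEM
  cy4 -> i5/i6 (st.MEM blt.BR) dual
  cy5 -> i7 (xor.ALU) tail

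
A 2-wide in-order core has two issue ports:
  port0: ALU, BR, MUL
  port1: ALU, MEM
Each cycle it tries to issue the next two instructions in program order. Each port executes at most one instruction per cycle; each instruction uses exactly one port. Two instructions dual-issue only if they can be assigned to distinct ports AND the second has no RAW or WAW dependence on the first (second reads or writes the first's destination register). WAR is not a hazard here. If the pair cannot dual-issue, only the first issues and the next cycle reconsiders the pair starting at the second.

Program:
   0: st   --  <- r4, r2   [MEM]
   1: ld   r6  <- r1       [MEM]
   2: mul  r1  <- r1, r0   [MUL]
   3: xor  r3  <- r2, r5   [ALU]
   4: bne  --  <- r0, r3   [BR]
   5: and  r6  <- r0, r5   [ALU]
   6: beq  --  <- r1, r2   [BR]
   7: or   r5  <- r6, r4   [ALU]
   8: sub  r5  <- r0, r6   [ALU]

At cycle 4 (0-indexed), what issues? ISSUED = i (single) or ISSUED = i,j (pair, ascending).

ISSUED = 6,7

#0 head=0: st i0 no-port MEM/MEM
#1 head=1: ld;mul i1,i2 dual
#2 head=3: xor i3 RAW r3
#3 head=4: bne;and i4,i5 dual
#4 head=6: beq;or i6,i7 dual
#5 head=8: sub i8 tail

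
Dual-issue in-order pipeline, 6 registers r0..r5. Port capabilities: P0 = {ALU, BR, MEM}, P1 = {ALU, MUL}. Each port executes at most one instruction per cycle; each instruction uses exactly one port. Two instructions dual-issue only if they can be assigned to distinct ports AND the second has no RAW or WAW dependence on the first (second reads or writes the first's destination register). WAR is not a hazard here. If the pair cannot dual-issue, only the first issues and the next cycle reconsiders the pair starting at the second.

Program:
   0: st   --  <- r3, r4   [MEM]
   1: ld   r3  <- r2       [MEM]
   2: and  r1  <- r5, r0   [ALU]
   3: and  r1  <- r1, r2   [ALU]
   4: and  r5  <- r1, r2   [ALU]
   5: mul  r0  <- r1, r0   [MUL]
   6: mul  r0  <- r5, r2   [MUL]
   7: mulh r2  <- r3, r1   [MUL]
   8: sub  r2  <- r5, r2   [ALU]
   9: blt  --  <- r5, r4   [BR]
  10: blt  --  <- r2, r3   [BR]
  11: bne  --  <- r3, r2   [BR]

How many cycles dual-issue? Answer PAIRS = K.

PAIRS = 3

  cy0 -> i0 (st.MEM) no-port MEM/MEM
  cy1 -> i1+i2 (ld.MEM;and.ALU) dual
  cy2 -> i3 (and.ALU) RAW r1
  cy3 -> i4+i5 (and.ALU;mul.MUL) dual
  cy4 -> i6 (mul.MUL) no-port MUL/MUL
  cy5 -> i7 (mulh.MUL) RAW+WAW r2
  cy6 -> i8+i9 (sub.ALU;blt.BR) dual
  cy7 -> i10 (blt.BR) no-port BR/BR
  cy8 -> i11 (bne.BR) tail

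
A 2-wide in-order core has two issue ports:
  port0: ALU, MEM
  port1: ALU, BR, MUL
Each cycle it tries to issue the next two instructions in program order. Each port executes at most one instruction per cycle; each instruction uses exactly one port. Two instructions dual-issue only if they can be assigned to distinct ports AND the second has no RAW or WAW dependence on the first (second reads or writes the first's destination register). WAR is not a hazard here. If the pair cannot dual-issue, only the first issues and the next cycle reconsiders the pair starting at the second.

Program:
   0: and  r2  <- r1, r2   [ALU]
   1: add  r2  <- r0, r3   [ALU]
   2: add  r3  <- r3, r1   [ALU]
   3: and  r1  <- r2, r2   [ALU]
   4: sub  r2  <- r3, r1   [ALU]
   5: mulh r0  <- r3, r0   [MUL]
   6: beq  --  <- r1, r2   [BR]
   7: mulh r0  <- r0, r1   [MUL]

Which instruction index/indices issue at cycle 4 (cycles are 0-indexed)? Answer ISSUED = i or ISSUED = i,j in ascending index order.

ISSUED = 6

#0 head=0: and i0 WAW r2
#1 head=1: add/add i1,i2 dual
#2 head=3: and i3 RAW r1
#3 head=4: sub/mulh i4,i5 dual
#4 head=6: beq i6 no-port BR/MUL
#5 head=7: mulh i7 tail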